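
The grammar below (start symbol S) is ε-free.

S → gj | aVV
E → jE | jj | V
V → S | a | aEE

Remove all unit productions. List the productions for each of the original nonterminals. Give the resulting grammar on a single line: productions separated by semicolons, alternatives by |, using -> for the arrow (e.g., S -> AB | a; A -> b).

S -> gj | aVV; E -> a | gj | jE | jj | aEE | aVV; V -> a | gj | aEE | aVV

Unit productions: E->V, V->S.
Unit pairs (A ⇒* B via units): (E,S), (E,V), (V,S).
S: inherits non-unit rules of {S} → aVV | gj.
E: inherits non-unit rules of {E, S, V} → a | aEE | aVV | gj | jE | jj.
V: inherits non-unit rules of {S, V} → a | aEE | aVV | gj.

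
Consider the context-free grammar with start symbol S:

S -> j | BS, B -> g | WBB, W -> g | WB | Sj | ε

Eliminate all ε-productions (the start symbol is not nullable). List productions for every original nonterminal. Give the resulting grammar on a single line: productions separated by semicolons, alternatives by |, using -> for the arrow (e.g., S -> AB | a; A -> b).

Nullable set: {W}.
B -> WBB: W nullable, giving BB | WBB.
Drop W -> ε.
W -> WB: W nullable, giving B | WB.
Unchanged (no nullable symbols): S -> BS; S -> j; B -> g; W -> Sj; W -> g.

S -> j | BS; B -> g | BB | WBB; W -> B | g | Sj | WB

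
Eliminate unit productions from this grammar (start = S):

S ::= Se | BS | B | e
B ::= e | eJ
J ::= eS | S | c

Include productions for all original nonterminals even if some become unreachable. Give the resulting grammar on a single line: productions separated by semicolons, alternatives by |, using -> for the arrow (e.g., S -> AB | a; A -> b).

Unit productions: J->S, S->B.
Unit pairs (A ⇒* B via units): (J,B), (J,S), (S,B).
S: inherits non-unit rules of {B, S} → BS | Se | e | eJ.
B: inherits non-unit rules of {B} → e | eJ.
J: inherits non-unit rules of {B, J, S} → BS | Se | c | e | eJ | eS.

S -> e | BS | Se | eJ; B -> e | eJ; J -> c | e | BS | Se | eJ | eS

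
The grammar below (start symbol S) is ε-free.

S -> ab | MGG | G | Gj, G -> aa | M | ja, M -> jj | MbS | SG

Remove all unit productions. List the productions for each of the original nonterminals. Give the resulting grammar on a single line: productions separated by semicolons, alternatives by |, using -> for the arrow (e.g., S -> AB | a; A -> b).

S -> Gj | SG | aa | ab | ja | jj | MGG | MbS; G -> SG | aa | ja | jj | MbS; M -> SG | jj | MbS

Unit productions: G->M, S->G.
Unit pairs (A ⇒* B via units): (G,M), (S,G), (S,M).
S: inherits non-unit rules of {G, M, S} → Gj | MGG | MbS | SG | aa | ab | ja | jj.
G: inherits non-unit rules of {G, M} → MbS | SG | aa | ja | jj.
M: inherits non-unit rules of {M} → MbS | SG | jj.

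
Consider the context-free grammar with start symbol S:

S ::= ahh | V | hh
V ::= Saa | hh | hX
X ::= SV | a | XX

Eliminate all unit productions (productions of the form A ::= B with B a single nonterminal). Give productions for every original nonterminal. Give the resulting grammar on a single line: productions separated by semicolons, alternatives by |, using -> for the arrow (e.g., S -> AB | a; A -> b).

Unit productions: S->V.
Unit pairs (A ⇒* B via units): (S,V).
S: inherits non-unit rules of {S, V} → Saa | ahh | hX | hh.
V: inherits non-unit rules of {V} → Saa | hX | hh.
X: inherits non-unit rules of {X} → SV | XX | a.

S -> hX | hh | Saa | ahh; V -> hX | hh | Saa; X -> a | SV | XX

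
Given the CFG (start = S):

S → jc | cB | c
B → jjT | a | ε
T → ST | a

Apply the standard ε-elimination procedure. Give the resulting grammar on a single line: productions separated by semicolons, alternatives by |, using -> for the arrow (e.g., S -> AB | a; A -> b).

S -> c | cB | jc; B -> a | jjT; T -> a | ST

Nullable set: {B}.
S -> cB: B nullable, giving c | cB.
Drop B -> ε.
Unchanged (no nullable symbols): S -> c; S -> jc; B -> a; B -> jjT; T -> ST; T -> a.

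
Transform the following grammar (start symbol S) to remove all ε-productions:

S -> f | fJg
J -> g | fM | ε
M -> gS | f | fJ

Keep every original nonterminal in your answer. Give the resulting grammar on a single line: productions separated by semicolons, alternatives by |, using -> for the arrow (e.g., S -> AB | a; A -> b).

Nullable set: {J}.
S -> fJg: J nullable, giving fJg | fg.
Drop J -> ε.
M -> fJ: J nullable, giving f | fJ.
Unchanged (no nullable symbols): S -> f; J -> fM; J -> g; M -> f; M -> gS.

S -> f | fg | fJg; J -> g | fM; M -> f | fJ | gS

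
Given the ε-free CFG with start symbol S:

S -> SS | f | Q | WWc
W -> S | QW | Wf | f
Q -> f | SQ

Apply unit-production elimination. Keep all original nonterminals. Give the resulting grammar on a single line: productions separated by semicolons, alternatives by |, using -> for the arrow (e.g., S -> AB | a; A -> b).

S -> f | SQ | SS | WWc; Q -> f | SQ; W -> f | QW | SQ | SS | Wf | WWc

Unit productions: S->Q, W->S.
Unit pairs (A ⇒* B via units): (S,Q), (W,Q), (W,S).
S: inherits non-unit rules of {Q, S} → SQ | SS | WWc | f.
Q: inherits non-unit rules of {Q} → SQ | f.
W: inherits non-unit rules of {Q, S, W} → QW | SQ | SS | WWc | Wf | f.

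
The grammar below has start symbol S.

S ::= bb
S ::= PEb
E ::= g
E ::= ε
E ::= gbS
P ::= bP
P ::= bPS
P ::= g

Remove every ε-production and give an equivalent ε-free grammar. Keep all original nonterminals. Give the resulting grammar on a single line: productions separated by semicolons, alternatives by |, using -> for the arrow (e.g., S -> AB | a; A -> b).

S -> Pb | bb | PEb; E -> g | gbS; P -> g | bP | bPS

Nullable set: {E}.
S -> PEb: E nullable, giving PEb | Pb.
Drop E -> ε.
Unchanged (no nullable symbols): S -> bb; E -> g; E -> gbS; P -> bP; P -> bPS; P -> g.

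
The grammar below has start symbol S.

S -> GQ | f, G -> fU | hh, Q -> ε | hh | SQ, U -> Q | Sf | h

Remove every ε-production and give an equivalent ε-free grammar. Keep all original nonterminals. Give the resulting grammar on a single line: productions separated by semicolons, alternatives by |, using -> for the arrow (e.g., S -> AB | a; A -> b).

Nullable set: {Q, U}.
S -> GQ: Q nullable, giving G | GQ.
G -> fU: U nullable, giving f | fU.
Drop Q -> ε.
Q -> SQ: Q nullable, giving S | SQ.
U -> Q: Q nullable, giving Q.
Unchanged (no nullable symbols): S -> f; G -> hh; Q -> hh; U -> Sf; U -> h.

S -> G | f | GQ; G -> f | fU | hh; Q -> S | SQ | hh; U -> Q | h | Sf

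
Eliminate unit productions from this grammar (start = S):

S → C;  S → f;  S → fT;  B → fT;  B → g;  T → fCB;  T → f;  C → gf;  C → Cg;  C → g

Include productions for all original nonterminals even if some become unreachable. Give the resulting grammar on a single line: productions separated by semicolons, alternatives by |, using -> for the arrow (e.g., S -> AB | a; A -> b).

S -> f | g | Cg | fT | gf; B -> g | fT; C -> g | Cg | gf; T -> f | fCB

Unit productions: S->C.
Unit pairs (A ⇒* B via units): (S,C).
S: inherits non-unit rules of {C, S} → Cg | f | fT | g | gf.
B: inherits non-unit rules of {B} → fT | g.
C: inherits non-unit rules of {C} → Cg | g | gf.
T: inherits non-unit rules of {T} → f | fCB.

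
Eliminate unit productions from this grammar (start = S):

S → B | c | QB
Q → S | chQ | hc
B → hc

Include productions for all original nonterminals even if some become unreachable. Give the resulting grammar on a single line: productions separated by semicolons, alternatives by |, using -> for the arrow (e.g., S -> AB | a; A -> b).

S -> c | QB | hc; B -> hc; Q -> c | QB | hc | chQ

Unit productions: Q->S, S->B.
Unit pairs (A ⇒* B via units): (Q,B), (Q,S), (S,B).
S: inherits non-unit rules of {B, S} → QB | c | hc.
B: inherits non-unit rules of {B} → hc.
Q: inherits non-unit rules of {B, Q, S} → QB | c | chQ | hc.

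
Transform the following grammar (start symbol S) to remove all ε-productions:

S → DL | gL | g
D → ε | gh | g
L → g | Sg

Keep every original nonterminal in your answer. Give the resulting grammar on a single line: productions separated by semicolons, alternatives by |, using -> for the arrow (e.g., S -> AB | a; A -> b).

S -> L | g | DL | gL; D -> g | gh; L -> g | Sg

Nullable set: {D}.
S -> DL: D nullable, giving DL | L.
Drop D -> ε.
Unchanged (no nullable symbols): S -> g; S -> gL; D -> g; D -> gh; L -> Sg; L -> g.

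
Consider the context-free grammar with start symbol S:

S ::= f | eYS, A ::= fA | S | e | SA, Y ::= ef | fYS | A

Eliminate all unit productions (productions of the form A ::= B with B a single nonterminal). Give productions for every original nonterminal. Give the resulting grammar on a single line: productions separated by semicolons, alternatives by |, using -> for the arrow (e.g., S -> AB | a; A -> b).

Unit productions: A->S, Y->A.
Unit pairs (A ⇒* B via units): (A,S), (Y,A), (Y,S).
S: inherits non-unit rules of {S} → eYS | f.
A: inherits non-unit rules of {A, S} → SA | e | eYS | f | fA.
Y: inherits non-unit rules of {A, S, Y} → SA | e | eYS | ef | f | fA | fYS.

S -> f | eYS; A -> e | f | SA | fA | eYS; Y -> e | f | SA | ef | fA | eYS | fYS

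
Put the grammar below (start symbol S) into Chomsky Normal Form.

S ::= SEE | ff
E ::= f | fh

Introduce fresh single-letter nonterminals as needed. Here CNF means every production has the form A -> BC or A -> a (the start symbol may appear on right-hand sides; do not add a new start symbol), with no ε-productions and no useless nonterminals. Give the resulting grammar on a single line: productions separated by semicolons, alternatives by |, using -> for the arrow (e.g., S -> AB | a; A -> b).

No ε-productions.
No unit productions to eliminate.
TERM: introduce A -> f, B -> h and substitute in every rule of length ≥2.
BIN: S -> SEE becomes S -> SC, C -> EE.

S -> AA | SC; A -> f; B -> h; C -> EE; E -> f | AB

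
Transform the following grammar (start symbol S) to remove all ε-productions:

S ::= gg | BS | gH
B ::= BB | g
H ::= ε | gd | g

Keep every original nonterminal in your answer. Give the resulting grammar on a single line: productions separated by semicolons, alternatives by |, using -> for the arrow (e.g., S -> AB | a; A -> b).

S -> g | BS | gH | gg; B -> g | BB; H -> g | gd

Nullable set: {H}.
S -> gH: H nullable, giving g | gH.
Drop H -> ε.
Unchanged (no nullable symbols): S -> BS; S -> gg; B -> BB; B -> g; H -> g; H -> gd.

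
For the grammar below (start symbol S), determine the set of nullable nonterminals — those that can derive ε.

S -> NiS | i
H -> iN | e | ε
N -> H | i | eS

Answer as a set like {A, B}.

Directly nullable (have an ε-rule): {H}.
N is nullable via N -> H (every symbol on the right is already known nullable).
Not nullable: S — each has a terminal in every rule's right-hand side or depends on a non-nullable symbol.

{H, N}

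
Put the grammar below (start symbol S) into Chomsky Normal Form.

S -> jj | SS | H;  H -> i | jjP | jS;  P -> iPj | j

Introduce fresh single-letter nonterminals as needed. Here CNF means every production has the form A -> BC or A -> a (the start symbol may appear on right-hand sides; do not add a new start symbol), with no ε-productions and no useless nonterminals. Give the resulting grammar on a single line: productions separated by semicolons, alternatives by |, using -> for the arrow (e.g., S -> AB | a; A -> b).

S -> i | AA | AE | AS | SS; A -> j; B -> i; D -> PA; E -> AP; P -> j | BD

No ε-productions.
After unit-elimination: S -> i | SS | jS | jj | jjP; H -> i | jS | jjP; P -> j | iPj.
TERM: introduce B -> i, A -> j and substitute in every rule of length ≥2.
BIN: H -> AAP becomes H -> AC, C -> AP; P -> BPA becomes P -> BD, D -> PA; S -> AAP becomes S -> AE, E -> AP.
Drop unreachable/unproductive: H.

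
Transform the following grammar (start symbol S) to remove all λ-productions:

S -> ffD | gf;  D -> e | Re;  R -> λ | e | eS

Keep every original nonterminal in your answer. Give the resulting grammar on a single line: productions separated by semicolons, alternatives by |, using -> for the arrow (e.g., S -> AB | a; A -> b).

S -> gf | ffD; D -> e | Re; R -> e | eS

Nullable set: {R}.
D -> Re: R nullable, giving Re | e.
Drop R -> λ.
Unchanged (no nullable symbols): S -> ffD; S -> gf; D -> e; R -> e; R -> eS.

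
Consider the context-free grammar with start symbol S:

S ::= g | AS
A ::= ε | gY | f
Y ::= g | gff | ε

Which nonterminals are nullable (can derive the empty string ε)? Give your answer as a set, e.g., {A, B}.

{A, Y}

Directly nullable (have an ε-rule): {A, Y}.
Not nullable: S — each has a terminal in every rule's right-hand side or depends on a non-nullable symbol.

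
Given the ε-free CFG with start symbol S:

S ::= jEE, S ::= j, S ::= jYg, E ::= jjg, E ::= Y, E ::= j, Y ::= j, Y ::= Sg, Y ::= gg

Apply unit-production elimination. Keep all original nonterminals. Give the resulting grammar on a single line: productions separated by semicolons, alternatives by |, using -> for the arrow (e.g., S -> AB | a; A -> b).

S -> j | jEE | jYg; E -> j | Sg | gg | jjg; Y -> j | Sg | gg

Unit productions: E->Y.
Unit pairs (A ⇒* B via units): (E,Y).
S: inherits non-unit rules of {S} → j | jEE | jYg.
E: inherits non-unit rules of {E, Y} → Sg | gg | j | jjg.
Y: inherits non-unit rules of {Y} → Sg | gg | j.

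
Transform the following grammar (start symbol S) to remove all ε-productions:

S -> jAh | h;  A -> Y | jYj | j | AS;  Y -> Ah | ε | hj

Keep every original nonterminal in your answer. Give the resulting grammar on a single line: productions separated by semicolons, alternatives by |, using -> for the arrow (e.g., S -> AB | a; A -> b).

S -> h | jh | jAh; A -> S | Y | j | AS | jj | jYj; Y -> h | Ah | hj

Nullable set: {A, Y}.
S -> jAh: A nullable, giving jAh | jh.
A -> AS: A nullable, giving AS | S.
A -> Y: Y nullable, giving Y.
A -> jYj: Y nullable, giving jYj | jj.
Drop Y -> ε.
Y -> Ah: A nullable, giving Ah | h.
Unchanged (no nullable symbols): S -> h; A -> j; Y -> hj.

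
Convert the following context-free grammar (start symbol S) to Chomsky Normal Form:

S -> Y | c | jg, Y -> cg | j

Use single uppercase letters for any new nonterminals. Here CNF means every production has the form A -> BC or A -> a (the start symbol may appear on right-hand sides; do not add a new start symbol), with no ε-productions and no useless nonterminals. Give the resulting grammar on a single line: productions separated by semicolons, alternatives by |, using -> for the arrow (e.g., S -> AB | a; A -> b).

S -> c | j | AB | CB; A -> c; B -> g; C -> j

No ε-productions.
After unit-elimination: S -> c | j | cg | jg; Y -> j | cg.
TERM: introduce A -> c, B -> g, C -> j and substitute in every rule of length ≥2.
Drop unreachable/unproductive: Y.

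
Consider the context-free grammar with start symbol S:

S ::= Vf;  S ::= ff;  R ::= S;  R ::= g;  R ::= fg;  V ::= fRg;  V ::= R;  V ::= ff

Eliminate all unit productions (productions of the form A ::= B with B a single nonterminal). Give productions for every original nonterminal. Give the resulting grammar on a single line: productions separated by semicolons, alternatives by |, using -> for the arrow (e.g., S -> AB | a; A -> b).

Unit productions: R->S, V->R.
Unit pairs (A ⇒* B via units): (R,S), (V,R), (V,S).
S: inherits non-unit rules of {S} → Vf | ff.
R: inherits non-unit rules of {R, S} → Vf | ff | fg | g.
V: inherits non-unit rules of {R, S, V} → Vf | fRg | ff | fg | g.

S -> Vf | ff; R -> g | Vf | ff | fg; V -> g | Vf | ff | fg | fRg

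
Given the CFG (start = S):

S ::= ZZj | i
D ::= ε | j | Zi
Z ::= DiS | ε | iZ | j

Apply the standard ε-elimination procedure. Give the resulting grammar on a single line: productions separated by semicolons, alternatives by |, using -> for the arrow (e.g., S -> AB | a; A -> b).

Nullable set: {D, Z}.
S -> ZZj: Z, Z nullable, giving ZZj | Zj | j.
Drop D -> ε.
D -> Zi: Z nullable, giving Zi | i.
Drop Z -> ε.
Z -> DiS: D nullable, giving DiS | iS.
Z -> iZ: Z nullable, giving i | iZ.
Unchanged (no nullable symbols): S -> i; D -> j; Z -> j.

S -> i | j | Zj | ZZj; D -> i | j | Zi; Z -> i | j | iS | iZ | DiS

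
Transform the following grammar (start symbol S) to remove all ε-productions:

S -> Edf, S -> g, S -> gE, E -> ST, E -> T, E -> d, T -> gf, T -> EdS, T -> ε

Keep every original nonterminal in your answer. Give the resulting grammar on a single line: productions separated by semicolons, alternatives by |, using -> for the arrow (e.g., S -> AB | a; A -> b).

Nullable set: {E, T}.
S -> Edf: E nullable, giving Edf | df.
S -> gE: E nullable, giving g | gE.
E -> ST: T nullable, giving S | ST.
E -> T: T nullable, giving T.
Drop T -> ε.
T -> EdS: E nullable, giving EdS | dS.
Unchanged (no nullable symbols): S -> g; E -> d; T -> gf.

S -> g | df | gE | Edf; E -> S | T | d | ST; T -> dS | gf | EdS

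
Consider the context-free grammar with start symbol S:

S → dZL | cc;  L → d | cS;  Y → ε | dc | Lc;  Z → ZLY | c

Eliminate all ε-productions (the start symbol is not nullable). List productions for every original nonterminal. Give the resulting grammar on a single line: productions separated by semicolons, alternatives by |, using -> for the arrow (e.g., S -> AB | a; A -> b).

S -> cc | dZL; L -> d | cS; Y -> Lc | dc; Z -> c | ZL | ZLY

Nullable set: {Y}.
Drop Y -> ε.
Z -> ZLY: Y nullable, giving ZL | ZLY.
Unchanged (no nullable symbols): S -> cc; S -> dZL; L -> cS; L -> d; Y -> Lc; Y -> dc; Z -> c.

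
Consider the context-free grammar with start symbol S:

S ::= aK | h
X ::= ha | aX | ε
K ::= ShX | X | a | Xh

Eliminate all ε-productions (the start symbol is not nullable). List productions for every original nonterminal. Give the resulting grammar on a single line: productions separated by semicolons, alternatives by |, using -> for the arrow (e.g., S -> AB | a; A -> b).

Nullable set: {K, X}.
S -> aK: K nullable, giving a | aK.
K -> ShX: X nullable, giving Sh | ShX.
K -> X: X nullable, giving X.
K -> Xh: X nullable, giving Xh | h.
Drop X -> ε.
X -> aX: X nullable, giving a | aX.
Unchanged (no nullable symbols): S -> h; K -> a; X -> ha.

S -> a | h | aK; K -> X | a | h | Sh | Xh | ShX; X -> a | aX | ha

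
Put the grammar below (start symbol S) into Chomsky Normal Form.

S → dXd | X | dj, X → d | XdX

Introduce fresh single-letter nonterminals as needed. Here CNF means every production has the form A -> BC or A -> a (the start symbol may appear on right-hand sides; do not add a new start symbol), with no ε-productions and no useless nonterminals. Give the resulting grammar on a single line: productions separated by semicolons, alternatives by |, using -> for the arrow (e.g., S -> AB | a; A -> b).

No ε-productions.
After unit-elimination: S -> d | dj | XdX | dXd; X -> d | XdX.
TERM: introduce A -> d, B -> j and substitute in every rule of length ≥2.
BIN: S -> AXA becomes S -> AC, C -> XA; S -> XAX becomes S -> XD, D -> AX; X -> XAX becomes X -> XE, E -> AX.

S -> d | AB | AC | XD; A -> d; B -> j; C -> XA; D -> AX; E -> AX; X -> d | XE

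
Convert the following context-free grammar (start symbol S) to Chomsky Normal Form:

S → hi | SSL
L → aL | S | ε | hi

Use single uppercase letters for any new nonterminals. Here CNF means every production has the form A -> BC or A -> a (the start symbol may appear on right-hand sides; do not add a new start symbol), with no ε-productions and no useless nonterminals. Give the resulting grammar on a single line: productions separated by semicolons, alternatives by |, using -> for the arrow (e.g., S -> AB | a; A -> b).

S -> BC | SE | SS; A -> a; B -> h; C -> i; D -> SL; E -> SL; L -> a | AL | BC | SD | SS

Nullable: {L}; after ε-elimination: S -> SS | hi | SSL; L -> S | a | aL | hi.
After unit-elimination: S -> SS | hi | SSL; L -> a | SS | aL | hi | SSL.
TERM: introduce A -> a, B -> h, C -> i and substitute in every rule of length ≥2.
BIN: L -> SSL becomes L -> SD, D -> SL; S -> SSL becomes S -> SE, E -> SL.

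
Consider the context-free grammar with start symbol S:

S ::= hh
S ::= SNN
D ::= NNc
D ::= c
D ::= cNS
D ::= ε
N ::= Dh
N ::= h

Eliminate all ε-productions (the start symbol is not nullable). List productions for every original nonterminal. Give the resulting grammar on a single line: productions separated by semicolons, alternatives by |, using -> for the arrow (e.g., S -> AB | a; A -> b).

S -> hh | SNN; D -> c | NNc | cNS; N -> h | Dh

Nullable set: {D}.
Drop D -> ε.
N -> Dh: D nullable, giving Dh | h.
Unchanged (no nullable symbols): S -> SNN; S -> hh; D -> NNc; D -> c; D -> cNS; N -> h.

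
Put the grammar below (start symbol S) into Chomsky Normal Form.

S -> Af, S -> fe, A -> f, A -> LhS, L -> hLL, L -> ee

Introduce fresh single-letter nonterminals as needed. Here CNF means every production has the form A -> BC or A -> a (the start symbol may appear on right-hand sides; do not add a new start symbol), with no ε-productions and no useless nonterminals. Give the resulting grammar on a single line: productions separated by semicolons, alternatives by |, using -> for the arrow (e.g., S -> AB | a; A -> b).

S -> AD | DC; A -> f | LE; B -> h; C -> e; D -> f; E -> BS; F -> LL; L -> BF | CC

No ε-productions.
No unit productions to eliminate.
TERM: introduce C -> e, D -> f, B -> h and substitute in every rule of length ≥2.
BIN: A -> LBS becomes A -> LE, E -> BS; L -> BLL becomes L -> BF, F -> LL.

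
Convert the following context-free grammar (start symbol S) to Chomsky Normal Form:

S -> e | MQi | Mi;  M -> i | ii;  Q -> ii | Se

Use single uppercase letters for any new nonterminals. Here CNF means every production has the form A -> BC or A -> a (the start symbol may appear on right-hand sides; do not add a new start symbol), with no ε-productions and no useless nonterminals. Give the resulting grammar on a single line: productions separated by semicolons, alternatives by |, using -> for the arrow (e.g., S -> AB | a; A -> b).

S -> e | MA | MC; A -> i; B -> e; C -> QA; M -> i | AA; Q -> AA | SB

No ε-productions.
No unit productions to eliminate.
TERM: introduce B -> e, A -> i and substitute in every rule of length ≥2.
BIN: S -> MQA becomes S -> MC, C -> QA.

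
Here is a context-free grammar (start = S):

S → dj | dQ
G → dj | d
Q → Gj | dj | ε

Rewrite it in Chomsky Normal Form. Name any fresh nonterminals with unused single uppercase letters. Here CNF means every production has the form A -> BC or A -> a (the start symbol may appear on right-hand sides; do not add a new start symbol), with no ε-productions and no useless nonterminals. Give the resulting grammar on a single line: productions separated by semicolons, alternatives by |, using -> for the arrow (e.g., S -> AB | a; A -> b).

S -> d | AB | AQ; A -> d; B -> j; G -> d | AB; Q -> AB | GB

Nullable: {Q}; after ε-elimination: S -> d | dQ | dj; G -> d | dj; Q -> Gj | dj.
No unit productions to eliminate.
TERM: introduce A -> d, B -> j and substitute in every rule of length ≥2.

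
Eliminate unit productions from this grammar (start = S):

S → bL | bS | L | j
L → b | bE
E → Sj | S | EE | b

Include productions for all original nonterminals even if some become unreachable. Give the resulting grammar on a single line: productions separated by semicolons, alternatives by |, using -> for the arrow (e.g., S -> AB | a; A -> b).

Unit productions: E->S, S->L.
Unit pairs (A ⇒* B via units): (E,L), (E,S), (S,L).
S: inherits non-unit rules of {L, S} → b | bE | bL | bS | j.
E: inherits non-unit rules of {E, L, S} → EE | Sj | b | bE | bL | bS | j.
L: inherits non-unit rules of {L} → b | bE.

S -> b | j | bE | bL | bS; E -> b | j | EE | Sj | bE | bL | bS; L -> b | bE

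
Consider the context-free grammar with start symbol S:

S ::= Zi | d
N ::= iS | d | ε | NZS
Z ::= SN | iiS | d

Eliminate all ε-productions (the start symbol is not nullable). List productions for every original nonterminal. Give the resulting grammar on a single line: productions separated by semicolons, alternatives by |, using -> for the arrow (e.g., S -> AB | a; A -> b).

S -> d | Zi; N -> d | ZS | iS | NZS; Z -> S | d | SN | iiS

Nullable set: {N}.
Drop N -> ε.
N -> NZS: N nullable, giving NZS | ZS.
Z -> SN: N nullable, giving S | SN.
Unchanged (no nullable symbols): S -> Zi; S -> d; N -> d; N -> iS; Z -> d; Z -> iiS.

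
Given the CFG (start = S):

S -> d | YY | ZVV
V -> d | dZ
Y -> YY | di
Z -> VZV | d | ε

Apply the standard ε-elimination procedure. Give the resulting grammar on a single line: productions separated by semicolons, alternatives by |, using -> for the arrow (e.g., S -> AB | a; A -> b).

Nullable set: {Z}.
S -> ZVV: Z nullable, giving VV | ZVV.
V -> dZ: Z nullable, giving d | dZ.
Drop Z -> ε.
Z -> VZV: Z nullable, giving VV | VZV.
Unchanged (no nullable symbols): S -> YY; S -> d; V -> d; Y -> YY; Y -> di; Z -> d.

S -> d | VV | YY | ZVV; V -> d | dZ; Y -> YY | di; Z -> d | VV | VZV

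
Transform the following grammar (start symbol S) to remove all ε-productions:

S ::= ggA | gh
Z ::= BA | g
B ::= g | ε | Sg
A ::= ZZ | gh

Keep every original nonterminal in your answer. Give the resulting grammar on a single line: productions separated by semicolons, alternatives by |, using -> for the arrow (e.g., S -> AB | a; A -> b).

S -> gh | ggA; A -> ZZ | gh; B -> g | Sg; Z -> A | g | BA

Nullable set: {B}.
Drop B -> ε.
Z -> BA: B nullable, giving A | BA.
Unchanged (no nullable symbols): S -> ggA; S -> gh; A -> ZZ; A -> gh; B -> Sg; B -> g; Z -> g.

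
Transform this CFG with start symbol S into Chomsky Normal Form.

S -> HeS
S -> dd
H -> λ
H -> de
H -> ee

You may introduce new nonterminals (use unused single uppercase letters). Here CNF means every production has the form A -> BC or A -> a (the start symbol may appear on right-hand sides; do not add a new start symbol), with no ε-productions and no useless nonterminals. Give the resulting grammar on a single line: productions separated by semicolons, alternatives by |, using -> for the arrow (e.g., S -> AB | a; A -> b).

S -> AA | BS | HC; A -> d; B -> e; C -> BS; H -> AB | BB

Nullable: {H}; after ε-elimination: S -> dd | eS | HeS; H -> de | ee.
No unit productions to eliminate.
TERM: introduce A -> d, B -> e and substitute in every rule of length ≥2.
BIN: S -> HBS becomes S -> HC, C -> BS.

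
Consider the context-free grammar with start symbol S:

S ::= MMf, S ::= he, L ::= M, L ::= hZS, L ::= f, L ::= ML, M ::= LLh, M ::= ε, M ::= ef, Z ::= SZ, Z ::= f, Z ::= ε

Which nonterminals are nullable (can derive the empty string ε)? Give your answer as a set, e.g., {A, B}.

{L, M, Z}

Directly nullable (have an ε-rule): {M, Z}.
L is nullable via L -> M (every symbol on the right is already known nullable).
Not nullable: S — each has a terminal in every rule's right-hand side or depends on a non-nullable symbol.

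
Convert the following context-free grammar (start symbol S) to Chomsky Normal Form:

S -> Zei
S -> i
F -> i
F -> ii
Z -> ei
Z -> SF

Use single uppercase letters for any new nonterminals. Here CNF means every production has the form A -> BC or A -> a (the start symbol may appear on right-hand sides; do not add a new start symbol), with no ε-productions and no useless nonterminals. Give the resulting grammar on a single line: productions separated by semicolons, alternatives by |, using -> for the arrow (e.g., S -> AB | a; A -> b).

S -> i | ZC; A -> i; B -> e; C -> BA; F -> i | AA; Z -> BA | SF

No ε-productions.
No unit productions to eliminate.
TERM: introduce B -> e, A -> i and substitute in every rule of length ≥2.
BIN: S -> ZBA becomes S -> ZC, C -> BA.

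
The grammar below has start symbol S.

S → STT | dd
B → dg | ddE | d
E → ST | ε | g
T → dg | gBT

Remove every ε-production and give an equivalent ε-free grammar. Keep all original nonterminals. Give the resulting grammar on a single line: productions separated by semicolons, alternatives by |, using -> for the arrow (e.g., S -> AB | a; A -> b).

S -> dd | STT; B -> d | dd | dg | ddE; E -> g | ST; T -> dg | gBT

Nullable set: {E}.
B -> ddE: E nullable, giving dd | ddE.
Drop E -> ε.
Unchanged (no nullable symbols): S -> STT; S -> dd; B -> d; B -> dg; E -> ST; E -> g; T -> dg; T -> gBT.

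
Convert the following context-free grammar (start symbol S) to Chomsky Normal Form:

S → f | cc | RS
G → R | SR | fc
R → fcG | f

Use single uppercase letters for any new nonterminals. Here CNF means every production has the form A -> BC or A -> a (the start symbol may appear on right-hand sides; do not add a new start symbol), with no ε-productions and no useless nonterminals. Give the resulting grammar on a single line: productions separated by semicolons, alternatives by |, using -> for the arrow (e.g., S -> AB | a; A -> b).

S -> f | BB | RS; A -> f; B -> c; C -> BG; D -> BG; G -> f | AB | AC | SR; R -> f | AD

No ε-productions.
After unit-elimination: S -> f | RS | cc; G -> f | SR | fc | fcG; R -> f | fcG.
TERM: introduce B -> c, A -> f and substitute in every rule of length ≥2.
BIN: G -> ABG becomes G -> AC, C -> BG; R -> ABG becomes R -> AD, D -> BG.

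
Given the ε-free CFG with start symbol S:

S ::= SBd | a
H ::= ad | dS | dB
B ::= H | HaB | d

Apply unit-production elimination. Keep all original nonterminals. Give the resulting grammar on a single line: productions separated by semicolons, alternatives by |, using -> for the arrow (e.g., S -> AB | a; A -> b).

Unit productions: B->H.
Unit pairs (A ⇒* B via units): (B,H).
S: inherits non-unit rules of {S} → SBd | a.
B: inherits non-unit rules of {B, H} → HaB | ad | d | dB | dS.
H: inherits non-unit rules of {H} → ad | dB | dS.

S -> a | SBd; B -> d | ad | dB | dS | HaB; H -> ad | dB | dS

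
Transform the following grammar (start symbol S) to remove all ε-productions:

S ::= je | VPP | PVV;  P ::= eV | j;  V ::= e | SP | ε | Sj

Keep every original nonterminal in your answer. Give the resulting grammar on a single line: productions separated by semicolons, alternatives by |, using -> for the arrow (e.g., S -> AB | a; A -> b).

Nullable set: {V}.
S -> PVV: V, V nullable, giving P | PV | PVV.
S -> VPP: V nullable, giving PP | VPP.
P -> eV: V nullable, giving e | eV.
Drop V -> ε.
Unchanged (no nullable symbols): S -> je; P -> j; V -> SP; V -> Sj; V -> e.

S -> P | PP | PV | je | PVV | VPP; P -> e | j | eV; V -> e | SP | Sj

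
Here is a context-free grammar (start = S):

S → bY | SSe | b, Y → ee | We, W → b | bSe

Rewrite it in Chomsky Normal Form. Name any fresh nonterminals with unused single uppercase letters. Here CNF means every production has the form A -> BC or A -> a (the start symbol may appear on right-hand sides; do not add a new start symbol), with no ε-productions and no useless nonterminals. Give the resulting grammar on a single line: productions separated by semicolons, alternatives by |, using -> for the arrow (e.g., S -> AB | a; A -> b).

S -> b | BY | SC; A -> e; B -> b; C -> SA; D -> SA; W -> b | BD; Y -> AA | WA

No ε-productions.
No unit productions to eliminate.
TERM: introduce B -> b, A -> e and substitute in every rule of length ≥2.
BIN: S -> SSA becomes S -> SC, C -> SA; W -> BSA becomes W -> BD, D -> SA.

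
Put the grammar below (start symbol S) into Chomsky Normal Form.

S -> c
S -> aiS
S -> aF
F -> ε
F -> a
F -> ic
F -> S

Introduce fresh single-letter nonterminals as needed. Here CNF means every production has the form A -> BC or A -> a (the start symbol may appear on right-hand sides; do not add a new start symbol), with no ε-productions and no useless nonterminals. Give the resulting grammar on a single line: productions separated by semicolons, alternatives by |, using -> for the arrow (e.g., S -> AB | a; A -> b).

S -> a | c | AE | AF; A -> a; B -> i; C -> c; D -> BS; E -> BS; F -> a | c | AD | AF | BC

Nullable: {F}; after ε-elimination: S -> a | c | aF | aiS; F -> S | a | ic.
After unit-elimination: S -> a | c | aF | aiS; F -> a | c | aF | ic | aiS.
TERM: introduce A -> a, C -> c, B -> i and substitute in every rule of length ≥2.
BIN: F -> ABS becomes F -> AD, D -> BS; S -> ABS becomes S -> AE, E -> BS.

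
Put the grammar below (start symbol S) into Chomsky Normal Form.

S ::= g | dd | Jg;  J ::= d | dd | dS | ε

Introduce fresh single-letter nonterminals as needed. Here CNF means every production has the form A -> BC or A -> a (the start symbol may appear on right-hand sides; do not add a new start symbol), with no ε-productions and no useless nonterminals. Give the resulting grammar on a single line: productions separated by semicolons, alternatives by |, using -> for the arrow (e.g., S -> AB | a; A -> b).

Nullable: {J}; after ε-elimination: S -> g | Jg | dd; J -> d | dS | dd.
No unit productions to eliminate.
TERM: introduce A -> d, B -> g and substitute in every rule of length ≥2.

S -> g | AA | JB; A -> d; B -> g; J -> d | AA | AS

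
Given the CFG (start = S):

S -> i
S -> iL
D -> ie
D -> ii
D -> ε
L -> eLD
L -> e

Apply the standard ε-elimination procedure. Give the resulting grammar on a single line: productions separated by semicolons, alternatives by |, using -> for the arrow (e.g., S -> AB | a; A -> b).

Nullable set: {D}.
Drop D -> ε.
L -> eLD: D nullable, giving eL | eLD.
Unchanged (no nullable symbols): S -> i; S -> iL; D -> ie; D -> ii; L -> e.

S -> i | iL; D -> ie | ii; L -> e | eL | eLD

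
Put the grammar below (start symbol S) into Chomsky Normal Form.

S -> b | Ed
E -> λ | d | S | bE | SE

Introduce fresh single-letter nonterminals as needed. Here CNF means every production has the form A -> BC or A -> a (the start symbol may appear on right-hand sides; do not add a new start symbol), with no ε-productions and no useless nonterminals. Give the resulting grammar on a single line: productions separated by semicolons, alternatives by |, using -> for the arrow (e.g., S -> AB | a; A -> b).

Nullable: {E}; after ε-elimination: S -> b | d | Ed; E -> S | b | d | SE | bE.
After unit-elimination: S -> b | d | Ed; E -> b | d | Ed | SE | bE.
TERM: introduce B -> b, A -> d and substitute in every rule of length ≥2.

S -> b | d | EA; A -> d; B -> b; E -> b | d | BE | EA | SE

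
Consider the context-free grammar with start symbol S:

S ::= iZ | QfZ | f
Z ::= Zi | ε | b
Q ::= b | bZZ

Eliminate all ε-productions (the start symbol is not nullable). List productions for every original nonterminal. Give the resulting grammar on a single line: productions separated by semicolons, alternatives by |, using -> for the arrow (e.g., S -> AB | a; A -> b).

S -> f | i | Qf | iZ | QfZ; Q -> b | bZ | bZZ; Z -> b | i | Zi

Nullable set: {Z}.
S -> QfZ: Z nullable, giving Qf | QfZ.
S -> iZ: Z nullable, giving i | iZ.
Q -> bZZ: Z, Z nullable, giving b | bZ | bZZ.
Drop Z -> ε.
Z -> Zi: Z nullable, giving Zi | i.
Unchanged (no nullable symbols): S -> f; Q -> b; Z -> b.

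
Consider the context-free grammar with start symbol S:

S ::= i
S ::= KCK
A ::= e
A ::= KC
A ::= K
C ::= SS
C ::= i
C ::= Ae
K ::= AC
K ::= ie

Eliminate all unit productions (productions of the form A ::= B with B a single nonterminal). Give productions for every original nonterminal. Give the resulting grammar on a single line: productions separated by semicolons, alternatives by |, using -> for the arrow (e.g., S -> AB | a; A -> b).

Unit productions: A->K.
Unit pairs (A ⇒* B via units): (A,K).
S: inherits non-unit rules of {S} → KCK | i.
A: inherits non-unit rules of {A, K} → AC | KC | e | ie.
C: inherits non-unit rules of {C} → Ae | SS | i.
K: inherits non-unit rules of {K} → AC | ie.

S -> i | KCK; A -> e | AC | KC | ie; C -> i | Ae | SS; K -> AC | ie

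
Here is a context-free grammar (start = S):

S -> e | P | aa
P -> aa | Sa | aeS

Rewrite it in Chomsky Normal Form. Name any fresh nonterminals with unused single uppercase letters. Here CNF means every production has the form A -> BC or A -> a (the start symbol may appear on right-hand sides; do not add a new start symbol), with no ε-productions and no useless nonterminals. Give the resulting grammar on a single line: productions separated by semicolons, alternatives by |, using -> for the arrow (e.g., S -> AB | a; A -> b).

No ε-productions.
After unit-elimination: S -> e | Sa | aa | aeS; P -> Sa | aa | aeS.
TERM: introduce A -> a, B -> e and substitute in every rule of length ≥2.
BIN: P -> ABS becomes P -> AC, C -> BS; S -> ABS becomes S -> AD, D -> BS.
Drop unreachable/unproductive: P.

S -> e | AA | AD | SA; A -> a; B -> e; D -> BS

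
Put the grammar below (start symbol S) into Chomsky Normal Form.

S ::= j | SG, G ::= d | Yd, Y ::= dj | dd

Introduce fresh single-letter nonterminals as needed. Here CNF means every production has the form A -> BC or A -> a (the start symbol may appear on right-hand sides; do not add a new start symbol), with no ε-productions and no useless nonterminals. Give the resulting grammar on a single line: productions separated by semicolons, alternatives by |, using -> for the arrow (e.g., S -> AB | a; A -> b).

S -> j | SG; A -> d; B -> j; G -> d | YA; Y -> AA | AB

No ε-productions.
No unit productions to eliminate.
TERM: introduce A -> d, B -> j and substitute in every rule of length ≥2.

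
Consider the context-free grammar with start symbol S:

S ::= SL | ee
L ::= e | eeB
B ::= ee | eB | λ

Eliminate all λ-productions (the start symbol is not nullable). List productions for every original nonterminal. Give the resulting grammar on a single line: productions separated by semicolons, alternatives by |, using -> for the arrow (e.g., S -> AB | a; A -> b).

Nullable set: {B}.
Drop B -> λ.
B -> eB: B nullable, giving e | eB.
L -> eeB: B nullable, giving ee | eeB.
Unchanged (no nullable symbols): S -> SL; S -> ee; B -> ee; L -> e.

S -> SL | ee; B -> e | eB | ee; L -> e | ee | eeB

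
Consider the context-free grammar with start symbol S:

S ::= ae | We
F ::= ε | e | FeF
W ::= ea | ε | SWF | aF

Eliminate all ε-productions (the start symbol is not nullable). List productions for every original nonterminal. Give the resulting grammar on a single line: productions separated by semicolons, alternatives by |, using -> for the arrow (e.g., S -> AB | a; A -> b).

S -> e | We | ae; F -> e | Fe | eF | FeF; W -> S | a | SF | SW | aF | ea | SWF

Nullable set: {F, W}.
S -> We: W nullable, giving We | e.
Drop F -> ε.
F -> FeF: F, F nullable, giving Fe | FeF | e | eF.
Drop W -> ε.
W -> SWF: W, F nullable, giving S | SF | SW | SWF.
W -> aF: F nullable, giving a | aF.
Unchanged (no nullable symbols): S -> ae; F -> e; W -> ea.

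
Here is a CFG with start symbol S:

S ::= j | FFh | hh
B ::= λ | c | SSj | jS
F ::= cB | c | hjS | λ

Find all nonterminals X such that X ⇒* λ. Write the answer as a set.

Directly nullable (have an ε-rule): {B, F}.
Not nullable: S — each has a terminal in every rule's right-hand side or depends on a non-nullable symbol.

{B, F}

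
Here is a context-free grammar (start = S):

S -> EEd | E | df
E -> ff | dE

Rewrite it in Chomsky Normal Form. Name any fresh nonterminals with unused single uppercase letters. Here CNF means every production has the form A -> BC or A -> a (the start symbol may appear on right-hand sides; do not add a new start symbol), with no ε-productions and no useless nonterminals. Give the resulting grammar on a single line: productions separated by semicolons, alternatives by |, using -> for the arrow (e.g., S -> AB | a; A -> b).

No ε-productions.
After unit-elimination: S -> dE | df | ff | EEd; E -> dE | ff.
TERM: introduce A -> d, B -> f and substitute in every rule of length ≥2.
BIN: S -> EEA becomes S -> EC, C -> EA.

S -> AB | AE | BB | EC; A -> d; B -> f; C -> EA; E -> AE | BB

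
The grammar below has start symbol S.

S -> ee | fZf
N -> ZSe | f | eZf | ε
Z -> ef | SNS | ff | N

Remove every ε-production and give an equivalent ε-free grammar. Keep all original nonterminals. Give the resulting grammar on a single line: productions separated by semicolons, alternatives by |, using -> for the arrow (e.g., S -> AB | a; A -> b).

S -> ee | ff | fZf; N -> f | Se | ef | ZSe | eZf; Z -> N | SS | ef | ff | SNS

Nullable set: {N, Z}.
S -> fZf: Z nullable, giving fZf | ff.
Drop N -> ε.
N -> ZSe: Z nullable, giving Se | ZSe.
N -> eZf: Z nullable, giving eZf | ef.
Z -> N: N nullable, giving N.
Z -> SNS: N nullable, giving SNS | SS.
Unchanged (no nullable symbols): S -> ee; N -> f; Z -> ef; Z -> ff.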